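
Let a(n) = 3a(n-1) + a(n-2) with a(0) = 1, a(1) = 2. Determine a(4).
Computing the sequence terms:
1, 2, 7, 23, 76

76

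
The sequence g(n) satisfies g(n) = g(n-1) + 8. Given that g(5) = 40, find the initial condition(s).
g(5) = g(0) + 5·8, so g(0) = 40 - 40 = 0.

g(0) = 0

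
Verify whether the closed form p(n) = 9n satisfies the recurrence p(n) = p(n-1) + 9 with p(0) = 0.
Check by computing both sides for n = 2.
From the recurrence with p(0) = 0:
  p(0) = 0, p(1) = 9, p(2) = 18
  so the recurrence gives p(2) = 18.
From the proposed closed form p(n) = 9n:
  p(2) = 18.
Both sides give 18 at n = 2, and the initial condition(s) match, so the closed form is consistent.

Yes, the closed form is correct.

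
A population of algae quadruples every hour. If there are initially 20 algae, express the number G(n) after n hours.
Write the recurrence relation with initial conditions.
Each hour multiplies the count by 4, so the count after n hours depends only on the count after n-1 hours: G(n) = 4 × G(n-1). The starting count gives G(0) = 20.
Unrolling n times gives the closed form G(n) = 20 × 4ⁿ.

G(n) = 4 × G(n-1), G(0) = 20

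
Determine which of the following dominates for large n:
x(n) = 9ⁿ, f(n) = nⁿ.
Comparing growth rates:
Growth-rate hierarchy: log n ≺ any polynomial ≺ any exponential cⁿ (c>1) ≺ n! ≺ nⁿ.
super-exponential nⁿ dominates exponential base 9 asymptotically.

f(n) grows faster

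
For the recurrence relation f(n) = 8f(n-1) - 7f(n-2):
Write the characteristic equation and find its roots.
Substitute f(n) = rⁿ and divide through by rⁿ⁻²: r² - 8r + 7 = 0
Factor: (r - 1)(r - 7) = 0, so r = 1, 7.
General solution: f(n) = A·1ⁿ + B·7ⁿ

Characteristic: r² - 8r + 7 = 0, Roots: r = 1, 7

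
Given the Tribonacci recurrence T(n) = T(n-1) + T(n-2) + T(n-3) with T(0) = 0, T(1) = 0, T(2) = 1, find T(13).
Computing the sequence terms:
0, 0, 1, 1, 2, 4, 7, 13, 24, 44, 81, 149, 274, 504

504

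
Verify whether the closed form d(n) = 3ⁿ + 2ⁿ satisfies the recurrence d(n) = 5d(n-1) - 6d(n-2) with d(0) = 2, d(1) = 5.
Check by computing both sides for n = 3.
From the recurrence with d(0) = 2, d(1) = 5:
  d(0) = 2, d(1) = 5, d(2) = 13, d(3) = 35
  so the recurrence gives d(3) = 35.
From the proposed closed form d(n) = 3ⁿ + 2ⁿ:
  d(3) = 35.
Both sides give 35 at n = 3, and the initial condition(s) match, so the closed form is consistent.

Yes, the closed form is correct.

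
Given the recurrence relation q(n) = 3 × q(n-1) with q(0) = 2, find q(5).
Computing step by step:
q(0) = 2
q(1) = 3 × 2 = 6
q(2) = 3 × 6 = 18
q(3) = 3 × 18 = 54
q(4) = 3 × 54 = 162
q(5) = 3 × 162 = 486

486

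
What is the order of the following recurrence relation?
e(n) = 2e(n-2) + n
The order is the largest lag k for which e(n-k) appears. Here the deepest term is e(n-2) (the n term is non-homogeneous and does not affect the order), so the order is 2.

Order 2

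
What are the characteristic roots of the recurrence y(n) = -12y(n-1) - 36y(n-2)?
Substitute y(n) = rⁿ and divide through by rⁿ⁻²: r² + 12r + 36 = 0
Factor: (r + 6)² = 0, so r = -6 (double root).
General solution: y(n) = (A + Bn)·(-6)ⁿ

Characteristic: r² + 12r + 36 = 0, Roots: r = -6 (double root)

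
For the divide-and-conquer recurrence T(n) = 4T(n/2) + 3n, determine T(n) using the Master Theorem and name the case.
Master Theorem template: T(n) = a·T(n/b) + f(n).
Here: a=4, b=2, f(n)=3n
Compute log_b(a) = log_2(4) = 2.
f(n) = 3n = O(n^(2-ε)) with ε = 1. Case 1: T(n) = Θ(n^log_b(a)) = Θ(n^2).

Case 1: T(n) = Θ(n^2)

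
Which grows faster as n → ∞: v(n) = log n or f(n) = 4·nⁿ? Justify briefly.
Comparing growth rates:
Growth-rate hierarchy: log n ≺ any polynomial ≺ any exponential cⁿ (c>1) ≺ n! ≺ nⁿ.
super-exponential nⁿ dominates logarithmic asymptotically.

f(n) grows faster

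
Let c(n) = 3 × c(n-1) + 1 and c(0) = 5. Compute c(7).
Computing step by step:
c(0) = 5
c(1) = 3 × 5 + 1 = 16
c(2) = 3 × 16 + 1 = 49
c(3) = 3 × 49 + 1 = 148
c(4) = 3 × 148 + 1 = 445
c(5) = 3 × 445 + 1 = 1336
c(6) = 3 × 1336 + 1 = 4009
c(7) = 3 × 4009 + 1 = 12028

12028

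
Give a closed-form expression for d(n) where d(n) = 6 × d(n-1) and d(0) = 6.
Recurrence: d(n) = 6 × d(n-1), initial: d(0) = 6.
Each term is 6 times the previous, so this is geometric with ratio 6. After n steps: d(n) = d(0)·6ⁿ = 6·6ⁿ.

d(n) = 6·6ⁿ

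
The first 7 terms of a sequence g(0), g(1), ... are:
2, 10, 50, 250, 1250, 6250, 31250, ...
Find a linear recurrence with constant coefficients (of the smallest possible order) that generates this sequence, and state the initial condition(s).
Look for the lowest-order linear relation among consecutive terms.
Observation: each term is 5× the previous.
Check at n=2: 5·10 = 50. ✓

g(n) = 5 × g(n-1), g(0) = 2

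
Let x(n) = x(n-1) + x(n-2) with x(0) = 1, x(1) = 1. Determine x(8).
Computing the sequence terms:
1, 1, 2, 3, 5, 8, 13, 21, 34

34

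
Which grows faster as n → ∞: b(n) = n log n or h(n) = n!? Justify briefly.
Comparing growth rates:
Growth-rate hierarchy: log n ≺ any polynomial ≺ any exponential cⁿ (c>1) ≺ n! ≺ nⁿ.
factorial dominates polynomial degree 1 (with log factor) asymptotically.

h(n) grows faster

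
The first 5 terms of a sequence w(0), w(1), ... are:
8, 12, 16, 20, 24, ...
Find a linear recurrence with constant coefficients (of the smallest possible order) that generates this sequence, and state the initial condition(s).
Look for the lowest-order linear relation among consecutive terms.
Observation: consecutive differences are constant (= 4).
Check at n=2: 1·12 + 4 = 16. ✓

w(n) = w(n-1) + 4, w(0) = 8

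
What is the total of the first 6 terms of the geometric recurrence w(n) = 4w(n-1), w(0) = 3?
Computing the sequence terms: 3, 12, 48, 192, 768, 3072
Adding these values together:

4095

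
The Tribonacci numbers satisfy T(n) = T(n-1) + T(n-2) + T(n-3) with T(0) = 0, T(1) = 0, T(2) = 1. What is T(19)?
Computing the sequence terms:
0, 0, 1, 1, 2, 4, 7, 13, 24, 44, 81, 149, 274, 504, 927, 1705, 3136, 5768, 10609, 19513

19513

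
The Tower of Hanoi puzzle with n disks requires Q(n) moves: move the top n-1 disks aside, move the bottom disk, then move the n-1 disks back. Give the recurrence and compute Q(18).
Moving n disks = move the top n-1 disks aside (Q(n-1) moves) + move the largest disk (1 move) + move the n-1 disks back on top (Q(n-1) moves), so Q(n) = 2Q(n-1) + 1, with Q(1) = 1 (a single disk takes one move).
First terms: 1, 3, 7, 15, 31, 63, … — each is one less than a power of 2. Indeed Q(n) + 1 = 2(Q(n-1) + 1) with Q(1) + 1 = 2, so Q(n) + 1 = 2ⁿ and Q(n) = 2ⁿ - 1.
Hence Q(18) = 2^18 - 1 = 262144 - 1 = 262143.

Q(n) = 2Q(n-1) + 1, Q(1) = 1; Q(18) = 262143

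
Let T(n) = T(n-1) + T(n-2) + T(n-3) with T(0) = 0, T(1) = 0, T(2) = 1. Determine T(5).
Computing the sequence terms:
0, 0, 1, 1, 2, 4

4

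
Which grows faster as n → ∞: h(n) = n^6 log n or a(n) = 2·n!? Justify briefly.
Comparing growth rates:
Growth-rate hierarchy: log n ≺ any polynomial ≺ any exponential cⁿ (c>1) ≺ n! ≺ nⁿ.
factorial dominates polynomial degree 6 (with log factor) asymptotically.

a(n) grows faster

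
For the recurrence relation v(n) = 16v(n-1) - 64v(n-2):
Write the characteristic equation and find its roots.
Substitute v(n) = rⁿ and divide through by rⁿ⁻²: r² - 16r + 64 = 0
Factor: (r - 8)² = 0, so r = 8 (double root).
General solution: v(n) = (A + Bn)·8ⁿ

Characteristic: r² - 16r + 64 = 0, Roots: r = 8 (double root)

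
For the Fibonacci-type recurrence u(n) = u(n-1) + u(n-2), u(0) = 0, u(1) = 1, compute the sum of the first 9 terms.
Computing the sequence terms: 0, 1, 1, 2, 3, 5, 8, 13, 21
Adding these values together:

54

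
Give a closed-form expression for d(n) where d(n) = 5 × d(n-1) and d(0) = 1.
Recurrence: d(n) = 5 × d(n-1), initial: d(0) = 1.
Each term is 5 times the previous, so this is geometric with ratio 5. After n steps: d(n) = d(0)·5ⁿ = 5ⁿ.

d(n) = 5ⁿ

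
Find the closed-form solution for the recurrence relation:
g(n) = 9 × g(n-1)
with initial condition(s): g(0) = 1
Recurrence: g(n) = 9 × g(n-1), initial: g(0) = 1.
Each term is 9 times the previous, so this is geometric with ratio 9. After n steps: g(n) = g(0)·9ⁿ = 9ⁿ.

g(n) = 9ⁿ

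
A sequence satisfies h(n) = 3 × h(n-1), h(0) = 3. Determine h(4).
Computing step by step:
h(0) = 3
h(1) = 3 × 3 = 9
h(2) = 3 × 9 = 27
h(3) = 3 × 27 = 81
h(4) = 3 × 81 = 243

243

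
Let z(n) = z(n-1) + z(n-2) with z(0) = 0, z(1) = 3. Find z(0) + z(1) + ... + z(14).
Computing the sequence terms: 0, 3, 3, 6, 9, 15, 24, 39, 63, 102, 165, 267, 432, 699, 1131
Adding these values together:

2958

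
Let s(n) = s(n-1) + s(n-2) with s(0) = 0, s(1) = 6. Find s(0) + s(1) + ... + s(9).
Computing the sequence terms: 0, 6, 6, 12, 18, 30, 48, 78, 126, 204
Adding these values together:

528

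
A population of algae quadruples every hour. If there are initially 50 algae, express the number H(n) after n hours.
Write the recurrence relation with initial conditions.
Each hour multiplies the count by 4, so the count after n hours depends only on the count after n-1 hours: H(n) = 4 × H(n-1). The starting count gives H(0) = 50.
Unrolling n times gives the closed form H(n) = 50 × 4ⁿ.

H(n) = 4 × H(n-1), H(0) = 50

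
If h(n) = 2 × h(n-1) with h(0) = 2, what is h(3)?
Computing step by step:
h(0) = 2
h(1) = 2 × 2 = 4
h(2) = 2 × 4 = 8
h(3) = 2 × 8 = 16

16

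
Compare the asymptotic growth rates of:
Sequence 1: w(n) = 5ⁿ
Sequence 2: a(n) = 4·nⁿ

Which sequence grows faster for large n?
Comparing growth rates:
Growth-rate hierarchy: log n ≺ any polynomial ≺ any exponential cⁿ (c>1) ≺ n! ≺ nⁿ.
super-exponential nⁿ dominates exponential base 5 asymptotically.

a(n) grows faster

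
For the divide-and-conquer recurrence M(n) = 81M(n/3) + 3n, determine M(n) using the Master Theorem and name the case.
Master Theorem template: M(n) = a·M(n/b) + f(n).
Here: a=81, b=3, f(n)=3n
Compute log_b(a) = log_3(81) = 4.
f(n) = 3n = O(n^(4-ε)) with ε = 3. Case 1: M(n) = Θ(n^log_b(a)) = Θ(n^4).

Case 1: M(n) = Θ(n^4)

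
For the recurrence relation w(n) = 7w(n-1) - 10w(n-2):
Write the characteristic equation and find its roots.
Substitute w(n) = rⁿ and divide through by rⁿ⁻²: r² - 7r + 10 = 0
Factor: (r - 5)(r - 2) = 0, so r = 5, 2.
General solution: w(n) = A·5ⁿ + B·2ⁿ

Characteristic: r² - 7r + 10 = 0, Roots: r = 5, 2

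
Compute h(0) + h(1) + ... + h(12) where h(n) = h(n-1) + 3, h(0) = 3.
Computing the sequence terms: 3, 6, 9, 12, 15, 18, 21, 24, 27, 30, 33, 36, 39
Adding these values together:

273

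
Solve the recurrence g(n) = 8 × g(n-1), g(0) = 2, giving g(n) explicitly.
Recurrence: g(n) = 8 × g(n-1), initial: g(0) = 2.
Each term is 8 times the previous, so this is geometric with ratio 8. After n steps: g(n) = g(0)·8ⁿ = 2·8ⁿ.

g(n) = 2·8ⁿ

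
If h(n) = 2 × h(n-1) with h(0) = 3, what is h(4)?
Computing step by step:
h(0) = 3
h(1) = 2 × 3 = 6
h(2) = 2 × 6 = 12
h(3) = 2 × 12 = 24
h(4) = 2 × 24 = 48

48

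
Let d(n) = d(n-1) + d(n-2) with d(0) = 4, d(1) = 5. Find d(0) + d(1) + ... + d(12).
Computing the sequence terms: 4, 5, 9, 14, 23, 37, 60, 97, 157, 254, 411, 665, 1076
Adding these values together:

2812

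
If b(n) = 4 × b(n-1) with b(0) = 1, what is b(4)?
Computing step by step:
b(0) = 1
b(1) = 4 × 1 = 4
b(2) = 4 × 4 = 16
b(3) = 4 × 16 = 64
b(4) = 4 × 64 = 256

256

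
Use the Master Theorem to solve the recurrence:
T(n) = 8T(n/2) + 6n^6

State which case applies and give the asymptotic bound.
Master Theorem template: T(n) = a·T(n/b) + f(n).
Here: a=8, b=2, f(n)=6n^6
Compute log_b(a) = log_2(8) = 3.
f(n) = 6n^6 = Ω(n^(3+ε)) with ε = 3, and the regularity condition holds (a·f(n/b) = (a/b^6)·f(n) with a/b^6 = 2^-3 < 1). Case 3: T(n) = Θ(f(n)) = Θ(n^6).

Case 3: T(n) = Θ(n^6)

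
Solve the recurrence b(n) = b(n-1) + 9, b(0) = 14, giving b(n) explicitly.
Recurrence: b(n) = b(n-1) + 9, initial: b(0) = 14.
Each step adds 9, so b(n) = b(0) + 9n = 9n + 14.

b(n) = 9n + 14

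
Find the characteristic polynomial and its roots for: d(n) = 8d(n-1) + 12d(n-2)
Substitute d(n) = rⁿ and divide through by rⁿ⁻²: r² - 8r - 12 = 0
Discriminant: 8² + 4·12 = 112, not a perfect square, so by the quadratic formula r = (8 ± √112)/2.
General solution: d(n) = A·r₁ⁿ + B·r₂ⁿ where r₁,r₂ = (8 ± √112)/2

Characteristic: r² - 8r - 12 = 0, Roots: r = (8 ± √112)/2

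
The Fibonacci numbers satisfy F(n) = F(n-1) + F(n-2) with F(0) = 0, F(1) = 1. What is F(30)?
Computing the sequence terms:
0, 1, 1, 2, 3, 5, 8, 13, 21, 34, 55, 89, 144, 233, 377, 610, 987, 1597, 2584, 4181, 6765, 10946, 17711, 28657, 46368, 75025, 121393, 196418, 317811, 514229, 832040

832040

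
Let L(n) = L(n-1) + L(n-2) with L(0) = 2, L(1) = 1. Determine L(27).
Computing the sequence terms:
2, 1, 3, 4, 7, 11, 18, 29, 47, 76, 123, 199, 322, 521, 843, 1364, 2207, 3571, 5778, 9349, 15127, 24476, 39603, 64079, 103682, 167761, 271443, 439204

439204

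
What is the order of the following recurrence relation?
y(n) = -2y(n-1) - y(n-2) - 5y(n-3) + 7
The order is the largest lag k for which y(n-k) appears. Here the deepest term is y(n-3) (the 7 term is non-homogeneous and does not affect the order), so the order is 3.

Order 3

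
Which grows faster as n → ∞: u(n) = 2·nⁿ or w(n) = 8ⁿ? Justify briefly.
Comparing growth rates:
Growth-rate hierarchy: log n ≺ any polynomial ≺ any exponential cⁿ (c>1) ≺ n! ≺ nⁿ.
super-exponential nⁿ dominates exponential base 8 asymptotically.

u(n) grows faster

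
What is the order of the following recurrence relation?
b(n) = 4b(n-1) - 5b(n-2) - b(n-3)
The order is the largest lag k for which b(n-k) appears. Here the deepest term is b(n-3), so the order is 3.

Order 3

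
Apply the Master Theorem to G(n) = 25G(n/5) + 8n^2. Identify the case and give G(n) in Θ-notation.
Master Theorem template: G(n) = a·G(n/b) + f(n).
Here: a=25, b=5, f(n)=8n^2
Compute log_b(a) = log_5(25) = 2.
f(n) = 8n^2 = Θ(n^2). Case 2: G(n) = Θ(n^2 log n).

Case 2: G(n) = Θ(n^2 log n)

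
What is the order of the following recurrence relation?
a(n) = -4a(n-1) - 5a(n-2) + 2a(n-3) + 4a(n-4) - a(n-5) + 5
The order is the largest lag k for which a(n-k) appears. Here the deepest term is a(n-5) (the 5 term is non-homogeneous and does not affect the order), so the order is 5.

Order 5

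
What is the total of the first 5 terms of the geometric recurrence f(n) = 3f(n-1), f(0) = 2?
Computing the sequence terms: 2, 6, 18, 54, 162
Adding these values together:

242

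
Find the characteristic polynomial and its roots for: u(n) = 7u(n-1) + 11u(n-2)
Substitute u(n) = rⁿ and divide through by rⁿ⁻²: r² - 7r - 11 = 0
Discriminant: 7² + 4·11 = 93, not a perfect square, so by the quadratic formula r = (7 ± √93)/2.
General solution: u(n) = A·r₁ⁿ + B·r₂ⁿ where r₁,r₂ = (7 ± √93)/2

Characteristic: r² - 7r - 11 = 0, Roots: r = (7 ± √93)/2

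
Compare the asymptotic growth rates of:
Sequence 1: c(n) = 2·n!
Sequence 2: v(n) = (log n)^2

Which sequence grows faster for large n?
Comparing growth rates:
Growth-rate hierarchy: log n ≺ any polynomial ≺ any exponential cⁿ (c>1) ≺ n! ≺ nⁿ.
factorial dominates polylogarithmic (log n)^2 asymptotically.

c(n) grows faster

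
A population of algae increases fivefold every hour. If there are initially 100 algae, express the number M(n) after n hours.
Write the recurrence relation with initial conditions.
Each hour multiplies the count by 5, so the count after n hours depends only on the count after n-1 hours: M(n) = 5 × M(n-1). The starting count gives M(0) = 100.
Unrolling n times gives the closed form M(n) = 100 × 5ⁿ.

M(n) = 5 × M(n-1), M(0) = 100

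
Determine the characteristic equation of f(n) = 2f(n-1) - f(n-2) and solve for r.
Substitute f(n) = rⁿ and divide through by rⁿ⁻²: r² - 2r + 1 = 0
Factor: (r - 1)² = 0, so r = 1 (double root).
General solution: f(n) = (A + Bn)·1ⁿ

Characteristic: r² - 2r + 1 = 0, Roots: r = 1 (double root)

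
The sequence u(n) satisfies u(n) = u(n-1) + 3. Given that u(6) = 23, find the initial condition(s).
u(6) = u(0) + 6·3, so u(0) = 23 - 18 = 5.

u(0) = 5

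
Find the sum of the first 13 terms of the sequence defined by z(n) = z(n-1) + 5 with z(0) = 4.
Computing the sequence terms: 4, 9, 14, 19, 24, 29, 34, 39, 44, 49, 54, 59, 64
Adding these values together:

442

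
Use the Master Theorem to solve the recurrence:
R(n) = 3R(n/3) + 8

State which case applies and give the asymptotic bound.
Master Theorem template: R(n) = a·R(n/b) + f(n).
Here: a=3, b=3, f(n)=8
Compute log_b(a) = log_3(3) = 1.
f(n) = 8 = O(n^(1-ε)) with ε = 1. Case 1: R(n) = Θ(n^log_b(a)) = Θ(n).

Case 1: R(n) = Θ(n)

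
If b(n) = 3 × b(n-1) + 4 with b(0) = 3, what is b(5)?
Computing step by step:
b(0) = 3
b(1) = 3 × 3 + 4 = 13
b(2) = 3 × 13 + 4 = 43
b(3) = 3 × 43 + 4 = 133
b(4) = 3 × 133 + 4 = 403
b(5) = 3 × 403 + 4 = 1213

1213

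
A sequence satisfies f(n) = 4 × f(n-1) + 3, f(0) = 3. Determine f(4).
Computing step by step:
f(0) = 3
f(1) = 4 × 3 + 3 = 15
f(2) = 4 × 15 + 3 = 63
f(3) = 4 × 63 + 3 = 255
f(4) = 4 × 255 + 3 = 1023

1023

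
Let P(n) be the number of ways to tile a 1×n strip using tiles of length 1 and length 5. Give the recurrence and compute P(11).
Condition on the last tile: it has length 1 (leaving a 1×(n-1) strip) or length 5 (leaving a 1×(n-5) strip), so P(n) = P(n-1) + P(n-5) (order-5 linear recurrence).
For 0 ≤ i < 5 only unit tiles fit, so P(i) = 1.
Iterating the recurrence: P(5) = 2, P(6) = 3, P(7) = 4, P(8) = 5, P(9) = 6, P(10) = 8, P(11) = 11.

P(n) = P(n-1) + P(n-5), with P(i) = 1 for 0 ≤ i < 5; P(11) = 11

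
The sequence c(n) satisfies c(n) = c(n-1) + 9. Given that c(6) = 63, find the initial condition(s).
c(6) = c(0) + 6·9, so c(0) = 63 - 54 = 9.

c(0) = 9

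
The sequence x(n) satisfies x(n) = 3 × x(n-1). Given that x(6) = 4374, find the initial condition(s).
In general x(n) = 3ⁿ · x(0). At n = 6: x(0) = x(6) / 3^6 = 4374 / 729 = 6.

x(0) = 6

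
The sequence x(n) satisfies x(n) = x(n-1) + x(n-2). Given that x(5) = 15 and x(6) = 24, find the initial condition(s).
Work backwards using x(k) = x(k+2) - x(k+1):
x(4) = x(6) - x(5) = 24 - 15 = 9
x(3) = x(5) - x(4) = 15 - 9 = 6
x(2) = x(4) - x(3) = 9 - 6 = 3
x(1) = x(3) - x(2) = 6 - 3 = 3
x(0) = x(2) - x(1) = 3 - 3 = 0

x(0) = 0, x(1) = 3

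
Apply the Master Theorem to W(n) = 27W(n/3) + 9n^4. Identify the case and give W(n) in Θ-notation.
Master Theorem template: W(n) = a·W(n/b) + f(n).
Here: a=27, b=3, f(n)=9n^4
Compute log_b(a) = log_3(27) = 3.
f(n) = 9n^4 = Ω(n^(3+ε)) with ε = 1, and the regularity condition holds (a·f(n/b) = (a/b^4)·f(n) with a/b^4 = 3^-1 < 1). Case 3: W(n) = Θ(f(n)) = Θ(n^4).

Case 3: W(n) = Θ(n^4)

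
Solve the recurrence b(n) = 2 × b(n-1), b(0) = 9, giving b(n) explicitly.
Recurrence: b(n) = 2 × b(n-1), initial: b(0) = 9.
Each term is 2 times the previous, so this is geometric with ratio 2. After n steps: b(n) = b(0)·2ⁿ = 9·2ⁿ.

b(n) = 9·2ⁿ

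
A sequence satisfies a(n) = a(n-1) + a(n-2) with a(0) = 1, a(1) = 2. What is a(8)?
Computing the sequence terms:
1, 2, 3, 5, 8, 13, 21, 34, 55

55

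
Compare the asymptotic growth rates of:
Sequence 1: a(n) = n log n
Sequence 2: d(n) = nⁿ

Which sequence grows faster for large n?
Comparing growth rates:
Growth-rate hierarchy: log n ≺ any polynomial ≺ any exponential cⁿ (c>1) ≺ n! ≺ nⁿ.
super-exponential nⁿ dominates polynomial degree 1 (with log factor) asymptotically.

d(n) grows faster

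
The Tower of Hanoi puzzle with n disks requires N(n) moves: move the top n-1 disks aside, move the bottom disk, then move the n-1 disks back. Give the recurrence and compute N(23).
Moving n disks = move the top n-1 disks aside (N(n-1) moves) + move the largest disk (1 move) + move the n-1 disks back on top (N(n-1) moves), so N(n) = 2N(n-1) + 1, with N(1) = 1 (a single disk takes one move).
First terms: 1, 3, 7, 15, 31, 63, … — each is one less than a power of 2. Indeed N(n) + 1 = 2(N(n-1) + 1) with N(1) + 1 = 2, so N(n) + 1 = 2ⁿ and N(n) = 2ⁿ - 1.
Hence N(23) = 2^23 - 1 = 8388608 - 1 = 8388607.

N(n) = 2N(n-1) + 1, N(1) = 1; N(23) = 8388607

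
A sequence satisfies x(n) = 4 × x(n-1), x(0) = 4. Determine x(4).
Computing step by step:
x(0) = 4
x(1) = 4 × 4 = 16
x(2) = 4 × 16 = 64
x(3) = 4 × 64 = 256
x(4) = 4 × 256 = 1024

1024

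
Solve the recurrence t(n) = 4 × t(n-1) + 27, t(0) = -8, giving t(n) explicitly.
Recurrence: t(n) = 4 × t(n-1) + 27, initial: t(0) = -8.
Try t(n) = A·4ⁿ + C. Substituting: A·4ⁿ + C = 4(A·4ⁿ⁻¹ + C) + 27 = A·4ⁿ + 4C + 27, so C = 4C + 27, giving C = -9. Then t(0) = A - 9 = -8 gives A = 1.

t(n) = 4ⁿ - 9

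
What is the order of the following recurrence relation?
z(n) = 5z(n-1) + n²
The order is the largest lag k for which z(n-k) appears. Here the deepest term is z(n-1) (the n² term is non-homogeneous and does not affect the order), so the order is 1.

Order 1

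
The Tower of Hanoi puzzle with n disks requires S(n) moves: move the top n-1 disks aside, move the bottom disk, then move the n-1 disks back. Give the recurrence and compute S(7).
Moving n disks = move the top n-1 disks aside (S(n-1) moves) + move the largest disk (1 move) + move the n-1 disks back on top (S(n-1) moves), so S(n) = 2S(n-1) + 1, with S(1) = 1 (a single disk takes one move).
First terms: 1, 3, 7, 15, 31, 63, … — each is one less than a power of 2. Indeed S(n) + 1 = 2(S(n-1) + 1) with S(1) + 1 = 2, so S(n) + 1 = 2ⁿ and S(n) = 2ⁿ - 1.
Hence S(7) = 2^7 - 1 = 128 - 1 = 127.

S(n) = 2S(n-1) + 1, S(1) = 1; S(7) = 127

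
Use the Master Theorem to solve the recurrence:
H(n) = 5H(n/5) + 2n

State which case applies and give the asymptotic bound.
Master Theorem template: H(n) = a·H(n/b) + f(n).
Here: a=5, b=5, f(n)=2n
Compute log_b(a) = log_5(5) = 1.
f(n) = 2n = Θ(n). Case 2: H(n) = Θ(n log n).

Case 2: H(n) = Θ(n log n)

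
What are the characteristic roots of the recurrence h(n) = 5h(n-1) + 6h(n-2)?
Substitute h(n) = rⁿ and divide through by rⁿ⁻²: r² - 5r - 6 = 0
Factor: (r - 6)(r + 1) = 0, so r = 6, -1.
General solution: h(n) = A·6ⁿ + B·(-1)ⁿ

Characteristic: r² - 5r - 6 = 0, Roots: r = 6, -1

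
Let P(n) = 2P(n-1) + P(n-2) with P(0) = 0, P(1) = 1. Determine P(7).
Computing the sequence terms:
0, 1, 2, 5, 12, 29, 70, 169

169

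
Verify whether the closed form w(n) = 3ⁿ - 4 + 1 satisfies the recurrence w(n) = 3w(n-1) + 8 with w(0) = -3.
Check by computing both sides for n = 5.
From the recurrence with w(0) = -3:
  w(0) = -3, w(1) = -1, w(2) = 5, w(3) = 23, w(4) = 77, w(5) = 239
  so the recurrence gives w(5) = 239.
From the proposed closed form w(n) = 3ⁿ - 4 + 1:
  w(5) = 240.
The recurrence gives 239 but the closed form gives 240, so the closed form does not satisfy the recurrence.

No, the closed form is incorrect.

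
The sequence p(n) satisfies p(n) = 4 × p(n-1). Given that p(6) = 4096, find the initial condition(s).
In general p(n) = 4ⁿ · p(0). At n = 6: p(0) = p(6) / 4^6 = 4096 / 4096 = 1.

p(0) = 1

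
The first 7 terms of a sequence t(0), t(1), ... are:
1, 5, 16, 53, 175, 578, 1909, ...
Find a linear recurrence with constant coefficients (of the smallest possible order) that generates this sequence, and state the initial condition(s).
Look for the lowest-order linear relation among consecutive terms.
Observation: t(n) - 3·t(n-1) - (1)·t(n-2) = 0 holds for the shown terms, and no order-1 relation t(n) = α·t(n-1) + β fits.
Check at n=3: 3·16 + (1)·5 = 53. ✓

t(n) = 3t(n-1) + t(n-2), t(0) = 1, t(1) = 5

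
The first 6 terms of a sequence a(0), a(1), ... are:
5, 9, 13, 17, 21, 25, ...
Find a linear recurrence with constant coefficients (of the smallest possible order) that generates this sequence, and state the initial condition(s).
Look for the lowest-order linear relation among consecutive terms.
Observation: consecutive differences are constant (= 4).
Check at n=2: 1·9 + 4 = 13. ✓

a(n) = a(n-1) + 4, a(0) = 5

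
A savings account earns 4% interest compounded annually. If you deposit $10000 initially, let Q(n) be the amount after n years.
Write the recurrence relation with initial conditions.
Each year the balance grows by 4%, i.e. is multiplied by 1 + 4/100 = 1.04, so Q(n) = 1.04 × Q(n-1). The initial deposit gives Q(0) = 10000.
Unrolling gives the closed form Q(n) = 10000 × (1.04)ⁿ.

Q(n) = 1.04 × Q(n-1), Q(0) = 10000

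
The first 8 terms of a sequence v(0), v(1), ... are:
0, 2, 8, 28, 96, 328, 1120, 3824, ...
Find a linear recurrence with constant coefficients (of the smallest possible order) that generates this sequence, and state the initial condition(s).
Look for the lowest-order linear relation among consecutive terms.
Observation: v(n) - 4·v(n-1) - (-2)·v(n-2) = 0 holds for the shown terms, and no order-1 relation v(n) = α·v(n-1) + β fits.
Check at n=3: 4·8 + (-2)·2 = 28. ✓

v(n) = 4v(n-1) - 2v(n-2), v(0) = 0, v(1) = 2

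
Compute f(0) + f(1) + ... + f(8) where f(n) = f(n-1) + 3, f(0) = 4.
Computing the sequence terms: 4, 7, 10, 13, 16, 19, 22, 25, 28
Adding these values together:

144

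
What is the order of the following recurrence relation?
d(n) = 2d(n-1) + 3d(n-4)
The order is the largest lag k for which d(n-k) appears. Here the deepest term is d(n-4), so the order is 4.

Order 4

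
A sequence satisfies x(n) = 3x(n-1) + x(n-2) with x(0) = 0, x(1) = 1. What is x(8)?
Computing the sequence terms:
0, 1, 3, 10, 33, 109, 360, 1189, 3927

3927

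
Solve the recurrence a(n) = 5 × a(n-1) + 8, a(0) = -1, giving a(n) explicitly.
Recurrence: a(n) = 5 × a(n-1) + 8, initial: a(0) = -1.
Try a(n) = A·5ⁿ + C. Substituting: A·5ⁿ + C = 5(A·5ⁿ⁻¹ + C) + 8 = A·5ⁿ + 5C + 8, so C = 5C + 8, giving C = -2. Then a(0) = A - 2 = -1 gives A = 1.

a(n) = 5ⁿ - 2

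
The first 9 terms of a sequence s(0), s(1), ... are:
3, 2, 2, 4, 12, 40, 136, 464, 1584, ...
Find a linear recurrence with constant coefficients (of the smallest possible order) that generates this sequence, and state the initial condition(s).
Look for the lowest-order linear relation among consecutive terms.
Observation: s(n) - 4·s(n-1) - (-2)·s(n-2) = 0 holds for the shown terms, and no order-1 relation s(n) = α·s(n-1) + β fits.
Check at n=3: 4·2 + (-2)·2 = 4. ✓

s(n) = 4s(n-1) - 2s(n-2), s(0) = 3, s(1) = 2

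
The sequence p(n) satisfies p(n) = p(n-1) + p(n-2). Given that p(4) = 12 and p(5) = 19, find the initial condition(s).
Work backwards using p(k) = p(k+2) - p(k+1):
p(3) = p(5) - p(4) = 19 - 12 = 7
p(2) = p(4) - p(3) = 12 - 7 = 5
p(1) = p(3) - p(2) = 7 - 5 = 2
p(0) = p(2) - p(1) = 5 - 2 = 3

p(0) = 3, p(1) = 2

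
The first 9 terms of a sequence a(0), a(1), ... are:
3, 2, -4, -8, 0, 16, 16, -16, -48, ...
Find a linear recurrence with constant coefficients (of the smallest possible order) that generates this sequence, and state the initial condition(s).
Look for the lowest-order linear relation among consecutive terms.
Observation: a(n) - 1·a(n-1) - (-2)·a(n-2) = 0 holds for the shown terms, and no order-1 relation a(n) = α·a(n-1) + β fits.
Check at n=3: 1·-4 + (-2)·2 = -8. ✓

a(n) = a(n-1) - 2a(n-2), a(0) = 3, a(1) = 2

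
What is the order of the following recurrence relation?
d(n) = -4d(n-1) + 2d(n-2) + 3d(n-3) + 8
The order is the largest lag k for which d(n-k) appears. Here the deepest term is d(n-3) (the 8 term is non-homogeneous and does not affect the order), so the order is 3.

Order 3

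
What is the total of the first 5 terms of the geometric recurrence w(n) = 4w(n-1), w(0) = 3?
Computing the sequence terms: 3, 12, 48, 192, 768
Adding these values together:

1023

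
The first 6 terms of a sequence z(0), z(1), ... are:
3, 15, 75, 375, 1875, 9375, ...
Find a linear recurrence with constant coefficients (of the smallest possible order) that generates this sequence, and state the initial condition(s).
Look for the lowest-order linear relation among consecutive terms.
Observation: each term is 5× the previous.
Check at n=2: 5·15 = 75. ✓

z(n) = 5 × z(n-1), z(0) = 3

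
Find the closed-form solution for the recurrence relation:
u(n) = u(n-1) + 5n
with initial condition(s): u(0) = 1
Recurrence: u(n) = u(n-1) + 5n, initial: u(0) = 1.
Telescoping: u(n) = u(0) + 5·Σᵢ₌₁ⁿ i = 1 + 5·n(n+1)/2.

u(n) = 5·n(n+1)/2 + 1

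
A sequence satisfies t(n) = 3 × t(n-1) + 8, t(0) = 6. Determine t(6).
Computing step by step:
t(0) = 6
t(1) = 3 × 6 + 8 = 26
t(2) = 3 × 26 + 8 = 86
t(3) = 3 × 86 + 8 = 266
t(4) = 3 × 266 + 8 = 806
t(5) = 3 × 806 + 8 = 2426
t(6) = 3 × 2426 + 8 = 7286

7286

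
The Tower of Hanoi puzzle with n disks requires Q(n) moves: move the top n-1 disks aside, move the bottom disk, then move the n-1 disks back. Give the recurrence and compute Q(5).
Moving n disks = move the top n-1 disks aside (Q(n-1) moves) + move the largest disk (1 move) + move the n-1 disks back on top (Q(n-1) moves), so Q(n) = 2Q(n-1) + 1, with Q(1) = 1 (a single disk takes one move).
First terms: 1, 3, 7, 15, 31, … — each is one less than a power of 2. Indeed Q(n) + 1 = 2(Q(n-1) + 1) with Q(1) + 1 = 2, so Q(n) + 1 = 2ⁿ and Q(n) = 2ⁿ - 1.
Hence Q(5) = 2^5 - 1 = 32 - 1 = 31.

Q(n) = 2Q(n-1) + 1, Q(1) = 1; Q(5) = 31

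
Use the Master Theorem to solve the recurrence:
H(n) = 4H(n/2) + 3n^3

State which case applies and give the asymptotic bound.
Master Theorem template: H(n) = a·H(n/b) + f(n).
Here: a=4, b=2, f(n)=3n^3
Compute log_b(a) = log_2(4) = 2.
f(n) = 3n^3 = Ω(n^(2+ε)) with ε = 1, and the regularity condition holds (a·f(n/b) = (a/b^3)·f(n) with a/b^3 = 2^-1 < 1). Case 3: H(n) = Θ(f(n)) = Θ(n^3).

Case 3: H(n) = Θ(n^3)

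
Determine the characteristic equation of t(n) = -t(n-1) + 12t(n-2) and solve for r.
Substitute t(n) = rⁿ and divide through by rⁿ⁻²: r² + r - 12 = 0
Factor: (r + 4)(r - 3) = 0, so r = -4, 3.
General solution: t(n) = A·(-4)ⁿ + B·3ⁿ

Characteristic: r² + r - 12 = 0, Roots: r = -4, 3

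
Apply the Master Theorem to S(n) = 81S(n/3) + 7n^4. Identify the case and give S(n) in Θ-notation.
Master Theorem template: S(n) = a·S(n/b) + f(n).
Here: a=81, b=3, f(n)=7n^4
Compute log_b(a) = log_3(81) = 4.
f(n) = 7n^4 = Θ(n^4). Case 2: S(n) = Θ(n^4 log n).

Case 2: S(n) = Θ(n^4 log n)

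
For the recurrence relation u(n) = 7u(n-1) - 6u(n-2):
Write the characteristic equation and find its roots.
Substitute u(n) = rⁿ and divide through by rⁿ⁻²: r² - 7r + 6 = 0
Factor: (r - 6)(r - 1) = 0, so r = 6, 1.
General solution: u(n) = A·6ⁿ + B·1ⁿ

Characteristic: r² - 7r + 6 = 0, Roots: r = 6, 1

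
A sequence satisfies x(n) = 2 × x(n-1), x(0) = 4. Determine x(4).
Computing step by step:
x(0) = 4
x(1) = 2 × 4 = 8
x(2) = 2 × 8 = 16
x(3) = 2 × 16 = 32
x(4) = 2 × 32 = 64

64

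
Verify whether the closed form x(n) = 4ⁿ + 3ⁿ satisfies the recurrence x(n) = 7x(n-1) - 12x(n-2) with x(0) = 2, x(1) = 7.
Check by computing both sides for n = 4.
From the recurrence with x(0) = 2, x(1) = 7:
  x(0) = 2, x(1) = 7, x(2) = 25, x(3) = 91, x(4) = 337
  so the recurrence gives x(4) = 337.
From the proposed closed form x(n) = 4ⁿ + 3ⁿ:
  x(4) = 337.
Both sides give 337 at n = 4, and the initial condition(s) match, so the closed form is consistent.

Yes, the closed form is correct.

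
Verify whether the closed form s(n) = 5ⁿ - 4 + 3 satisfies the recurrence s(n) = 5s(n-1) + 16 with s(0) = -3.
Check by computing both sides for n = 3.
From the recurrence with s(0) = -3:
  s(0) = -3, s(1) = 1, s(2) = 21, s(3) = 121
  so the recurrence gives s(3) = 121.
From the proposed closed form s(n) = 5ⁿ - 4 + 3:
  s(3) = 124.
The recurrence gives 121 but the closed form gives 124, so the closed form does not satisfy the recurrence.

No, the closed form is incorrect.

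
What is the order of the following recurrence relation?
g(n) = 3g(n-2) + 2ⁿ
The order is the largest lag k for which g(n-k) appears. Here the deepest term is g(n-2) (the 2ⁿ term is non-homogeneous and does not affect the order), so the order is 2.

Order 2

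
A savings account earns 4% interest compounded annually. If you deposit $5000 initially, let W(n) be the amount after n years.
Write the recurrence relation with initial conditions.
Each year the balance grows by 4%, i.e. is multiplied by 1 + 4/100 = 1.04, so W(n) = 1.04 × W(n-1). The initial deposit gives W(0) = 5000.
Unrolling gives the closed form W(n) = 5000 × (1.04)ⁿ.

W(n) = 1.04 × W(n-1), W(0) = 5000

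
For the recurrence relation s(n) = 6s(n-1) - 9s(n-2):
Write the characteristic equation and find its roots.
Substitute s(n) = rⁿ and divide through by rⁿ⁻²: r² - 6r + 9 = 0
Factor: (r - 3)² = 0, so r = 3 (double root).
General solution: s(n) = (A + Bn)·3ⁿ

Characteristic: r² - 6r + 9 = 0, Roots: r = 3 (double root)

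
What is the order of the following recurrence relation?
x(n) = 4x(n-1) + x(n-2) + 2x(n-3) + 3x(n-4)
The order is the largest lag k for which x(n-k) appears. Here the deepest term is x(n-4), so the order is 4.

Order 4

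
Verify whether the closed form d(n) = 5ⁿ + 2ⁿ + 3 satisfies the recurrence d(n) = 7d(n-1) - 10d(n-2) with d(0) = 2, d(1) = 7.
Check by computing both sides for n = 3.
From the recurrence with d(0) = 2, d(1) = 7:
  d(0) = 2, d(1) = 7, d(2) = 29, d(3) = 133
  so the recurrence gives d(3) = 133.
From the proposed closed form d(n) = 5ⁿ + 2ⁿ + 3:
  d(3) = 136.
The recurrence gives 133 but the closed form gives 136, so the closed form does not satisfy the recurrence.

No, the closed form is incorrect.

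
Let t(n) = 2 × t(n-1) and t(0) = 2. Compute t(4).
Computing step by step:
t(0) = 2
t(1) = 2 × 2 = 4
t(2) = 2 × 4 = 8
t(3) = 2 × 8 = 16
t(4) = 2 × 16 = 32

32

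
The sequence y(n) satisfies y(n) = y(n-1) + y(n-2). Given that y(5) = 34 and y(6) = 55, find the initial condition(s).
Work backwards using y(k) = y(k+2) - y(k+1):
y(4) = y(6) - y(5) = 55 - 34 = 21
y(3) = y(5) - y(4) = 34 - 21 = 13
y(2) = y(4) - y(3) = 21 - 13 = 8
y(1) = y(3) - y(2) = 13 - 8 = 5
y(0) = y(2) - y(1) = 8 - 5 = 3

y(0) = 3, y(1) = 5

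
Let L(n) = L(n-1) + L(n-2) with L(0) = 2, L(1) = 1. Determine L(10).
Computing the sequence terms:
2, 1, 3, 4, 7, 11, 18, 29, 47, 76, 123

123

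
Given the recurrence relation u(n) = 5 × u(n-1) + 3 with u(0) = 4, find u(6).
Computing step by step:
u(0) = 4
u(1) = 5 × 4 + 3 = 23
u(2) = 5 × 23 + 3 = 118
u(3) = 5 × 118 + 3 = 593
u(4) = 5 × 593 + 3 = 2968
u(5) = 5 × 2968 + 3 = 14843
u(6) = 5 × 14843 + 3 = 74218

74218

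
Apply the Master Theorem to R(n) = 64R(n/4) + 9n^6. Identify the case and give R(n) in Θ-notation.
Master Theorem template: R(n) = a·R(n/b) + f(n).
Here: a=64, b=4, f(n)=9n^6
Compute log_b(a) = log_4(64) = 3.
f(n) = 9n^6 = Ω(n^(3+ε)) with ε = 3, and the regularity condition holds (a·f(n/b) = (a/b^6)·f(n) with a/b^6 = 4^-3 < 1). Case 3: R(n) = Θ(f(n)) = Θ(n^6).

Case 3: R(n) = Θ(n^6)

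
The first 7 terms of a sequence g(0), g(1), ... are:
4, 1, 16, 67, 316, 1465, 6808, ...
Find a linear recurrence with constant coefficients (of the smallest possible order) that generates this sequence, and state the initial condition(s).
Look for the lowest-order linear relation among consecutive terms.
Observation: g(n) - 4·g(n-1) - (3)·g(n-2) = 0 holds for the shown terms, and no order-1 relation g(n) = α·g(n-1) + β fits.
Check at n=3: 4·16 + (3)·1 = 67. ✓

g(n) = 4g(n-1) + 3g(n-2), g(0) = 4, g(1) = 1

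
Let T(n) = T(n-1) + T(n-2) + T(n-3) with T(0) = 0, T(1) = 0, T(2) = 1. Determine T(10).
Computing the sequence terms:
0, 0, 1, 1, 2, 4, 7, 13, 24, 44, 81

81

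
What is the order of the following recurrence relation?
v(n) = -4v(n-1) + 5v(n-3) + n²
The order is the largest lag k for which v(n-k) appears. Here the deepest term is v(n-3) (the n² term is non-homogeneous and does not affect the order), so the order is 3.

Order 3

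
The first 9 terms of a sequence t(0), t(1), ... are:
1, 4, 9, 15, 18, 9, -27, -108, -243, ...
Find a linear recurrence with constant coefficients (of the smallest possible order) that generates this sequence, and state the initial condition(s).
Look for the lowest-order linear relation among consecutive terms.
Observation: t(n) - 3·t(n-1) - (-3)·t(n-2) = 0 holds for the shown terms, and no order-1 relation t(n) = α·t(n-1) + β fits.
Check at n=3: 3·9 + (-3)·4 = 15. ✓

t(n) = 3t(n-1) - 3t(n-2), t(0) = 1, t(1) = 4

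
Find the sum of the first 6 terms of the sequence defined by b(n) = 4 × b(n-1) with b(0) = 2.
Computing the sequence terms: 2, 8, 32, 128, 512, 2048
Adding these values together:

2730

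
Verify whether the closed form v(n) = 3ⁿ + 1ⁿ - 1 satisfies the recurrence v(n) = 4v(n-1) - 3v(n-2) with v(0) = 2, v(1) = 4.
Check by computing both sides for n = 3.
From the recurrence with v(0) = 2, v(1) = 4:
  v(0) = 2, v(1) = 4, v(2) = 10, v(3) = 28
  so the recurrence gives v(3) = 28.
From the proposed closed form v(n) = 3ⁿ + 1ⁿ - 1:
  v(3) = 27.
The recurrence gives 28 but the closed form gives 27, so the closed form does not satisfy the recurrence.

No, the closed form is incorrect.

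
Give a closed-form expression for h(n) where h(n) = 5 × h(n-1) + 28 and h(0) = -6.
Recurrence: h(n) = 5 × h(n-1) + 28, initial: h(0) = -6.
Try h(n) = A·5ⁿ + C. Substituting: A·5ⁿ + C = 5(A·5ⁿ⁻¹ + C) + 28 = A·5ⁿ + 5C + 28, so C = 5C + 28, giving C = -7. Then h(0) = A - 7 = -6 gives A = 1.

h(n) = 5ⁿ - 7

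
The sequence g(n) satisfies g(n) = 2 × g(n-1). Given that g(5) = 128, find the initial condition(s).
In general g(n) = 2ⁿ · g(0). At n = 5: g(0) = g(5) / 2^5 = 128 / 32 = 4.

g(0) = 4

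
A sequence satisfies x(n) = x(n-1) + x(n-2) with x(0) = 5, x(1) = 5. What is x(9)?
Computing the sequence terms:
5, 5, 10, 15, 25, 40, 65, 105, 170, 275

275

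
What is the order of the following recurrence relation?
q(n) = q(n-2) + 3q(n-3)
The order is the largest lag k for which q(n-k) appears. Here the deepest term is q(n-3), so the order is 3.

Order 3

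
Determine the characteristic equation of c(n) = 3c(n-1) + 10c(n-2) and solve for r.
Substitute c(n) = rⁿ and divide through by rⁿ⁻²: r² - 3r - 10 = 0
Factor: (r + 2)(r - 5) = 0, so r = -2, 5.
General solution: c(n) = A·(-2)ⁿ + B·5ⁿ

Characteristic: r² - 3r - 10 = 0, Roots: r = -2, 5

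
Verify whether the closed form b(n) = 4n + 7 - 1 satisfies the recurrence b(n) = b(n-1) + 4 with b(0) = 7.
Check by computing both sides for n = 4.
From the recurrence with b(0) = 7:
  b(0) = 7, b(1) = 11, b(2) = 15, b(3) = 19, b(4) = 23
  so the recurrence gives b(4) = 23.
From the proposed closed form b(n) = 4n + 7 - 1:
  b(4) = 22.
The recurrence gives 23 but the closed form gives 22, so the closed form does not satisfy the recurrence.

No, the closed form is incorrect.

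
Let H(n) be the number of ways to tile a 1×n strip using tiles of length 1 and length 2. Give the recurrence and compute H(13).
Condition on the last tile: it has length 1 (leaving a 1×(n-1) strip) or length 2 (leaving a 1×(n-2) strip), so H(n) = H(n-1) + H(n-2) (order-2 linear recurrence).
For 0 ≤ i < 2 only unit tiles fit, so H(i) = 1.
Iterating the recurrence: H(2) = 2, H(3) = 3, H(4) = 5, H(5) = 8, H(6) = 13, H(7) = 21, H(8) = 34, H(9) = 55, H(10) = 89, H(11) = 144, H(12) = 233, H(13) = 377.

H(n) = H(n-1) + H(n-2), with H(i) = 1 for 0 ≤ i < 2; H(13) = 377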